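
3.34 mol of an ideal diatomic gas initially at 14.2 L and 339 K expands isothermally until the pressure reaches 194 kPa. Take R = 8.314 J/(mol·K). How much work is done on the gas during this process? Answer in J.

P₁ = nRT₁/V₁ = 3.34×8.314×339/14.2 = 663 kPa.
Isothermal: T stays 339 K; PV = const ⇒ V₂ = 48.5 L, P₂ = 194 kPa.
W = nRT ln(V₂/V₁) = 3.34×8.314×339×ln(3.42) = 11600 J.
Work done on the gas = −W_by = -11600 J.

-11600 J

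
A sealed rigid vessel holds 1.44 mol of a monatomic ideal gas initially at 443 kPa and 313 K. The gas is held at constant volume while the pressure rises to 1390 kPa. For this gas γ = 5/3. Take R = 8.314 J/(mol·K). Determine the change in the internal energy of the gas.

V₁ = nRT₁/P₁ = 1.44×8.314×313/443 = 8.46 L.
Isochoric: V stays 8.46 L; P/T = const ⇒ T₂ = 982 K, P₂ = 1390 kPa.
For an ideal gas ΔU = nCvΔT with Cv = (3/2)R = 12.5 J/(mol·K).
ΔU = 1.44×12.5×(982−313) = 12000 J.

12000 J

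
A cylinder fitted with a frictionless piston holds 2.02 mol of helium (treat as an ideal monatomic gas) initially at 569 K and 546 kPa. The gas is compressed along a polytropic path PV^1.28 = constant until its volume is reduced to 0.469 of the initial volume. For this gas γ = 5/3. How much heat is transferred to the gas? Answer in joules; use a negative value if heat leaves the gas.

-4670 J

V₁ = nRT₁/P₁ = 2.02×8.314×569/546 = 17.5 L.
Polytropic n=1.28: T₂ = T₁(V₁/V₂)^(n−1) = 569×(2.13)^0.28 = 703 K; P₂ = P₁(V₁/V₂)^n = 1440 kPa.
W = (P₁V₁−P₂V₂)/(n−1) = (546×17.5−1440×8.21)/0.28 = -8060 J.
ΔU = nCvΔT = 2.02×12.5×(703−569) = 3380 J.
Q = ΔU + W = -4670 J.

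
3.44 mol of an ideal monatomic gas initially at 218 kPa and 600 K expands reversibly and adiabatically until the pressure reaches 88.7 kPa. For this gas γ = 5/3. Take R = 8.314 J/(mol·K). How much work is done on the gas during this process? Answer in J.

V₁ = nRT₁/P₁ = 3.44×8.314×600/218 = 78.7 L.
Adiabatic: T₂/T₁ = (P₂/P₁)^((γ−1)/γ) ⇒ T₂ = 600×(0.407)^0.400 = 419 K; V₂ = 135 L.
ΔU = nCvΔT = 3.44×12.5×(419−600) = -7780 J.
Q = 0 for an adiabatic process, so W = −ΔU = 7780 J.
Work done on the gas = −W_by = -7780 J.

-7780 J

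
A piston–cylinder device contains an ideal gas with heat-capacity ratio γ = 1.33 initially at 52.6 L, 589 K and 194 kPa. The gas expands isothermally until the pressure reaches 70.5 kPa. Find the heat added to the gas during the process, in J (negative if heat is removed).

10300 J

n = P₁V₁/(RT₁) = 194×52.6/(8.314×589) = 2.08 mol.
Isothermal: T stays 589 K; PV = const ⇒ V₂ = 145 L, P₂ = 70.5 kPa.
ΔU = 0 (ideal gas, T constant).
W = nRT ln(V₂/V₁) = 2.08×8.314×589×ln(2.75) = 10300 J.
Q = ΔU + W = 10300 J.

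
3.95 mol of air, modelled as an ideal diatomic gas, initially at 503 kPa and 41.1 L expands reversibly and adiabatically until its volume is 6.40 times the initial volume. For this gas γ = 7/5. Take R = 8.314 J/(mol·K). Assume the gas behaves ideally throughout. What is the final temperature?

T₁ = P₁V₁/(nR) = 503×41.1/(3.95×8.314) = 630 K.
Adiabatic: TV^(γ−1) = const ⇒ T₂ = 630×(0.156)^0.400 = 300 K; PV^γ = const ⇒ P₂ = 37.4 kPa.

300 K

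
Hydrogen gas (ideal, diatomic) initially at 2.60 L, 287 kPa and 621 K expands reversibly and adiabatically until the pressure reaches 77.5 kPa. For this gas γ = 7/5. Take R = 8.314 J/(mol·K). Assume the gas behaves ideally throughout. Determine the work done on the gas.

-582 J

n = P₁V₁/(RT₁) = 287×2.60/(8.314×621) = 0.145 mol.
Adiabatic: T₂/T₁ = (P₂/P₁)^((γ−1)/γ) ⇒ T₂ = 621×(0.270)^0.286 = 427 K; V₂ = 6.62 L.
ΔU = nCvΔT = 0.145×20.8×(427−621) = -582 J.
Q = 0 for an adiabatic process, so W = −ΔU = 582 J.
Work done on the gas = −W_by = -582 J.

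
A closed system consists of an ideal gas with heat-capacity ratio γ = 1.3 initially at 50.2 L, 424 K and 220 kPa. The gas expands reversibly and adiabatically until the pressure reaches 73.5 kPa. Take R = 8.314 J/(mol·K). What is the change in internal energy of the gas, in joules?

n = P₁V₁/(RT₁) = 220×50.2/(8.314×424) = 3.13 mol.
Adiabatic: T₂/T₁ = (P₂/P₁)^((γ−1)/γ) ⇒ T₂ = 424×(0.334)^0.231 = 329 K; V₂ = 117 L.
For an ideal gas ΔU = nCvΔT with Cv = R/(γ−1) = 27.7 J/(mol·K).
ΔU = 3.13×27.7×(329−424) = -8230 J.

-8230 J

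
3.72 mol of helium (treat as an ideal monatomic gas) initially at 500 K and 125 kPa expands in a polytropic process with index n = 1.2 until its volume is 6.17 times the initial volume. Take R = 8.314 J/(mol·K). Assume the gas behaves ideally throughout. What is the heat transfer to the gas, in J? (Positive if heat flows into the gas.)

V₁ = nRT₁/P₁ = 3.72×8.314×500/125 = 124 L.
Polytropic n=1.2: T₂ = T₁(V₁/V₂)^(n−1) = 500×(0.162)^0.20 = 347 K; P₂ = P₁(V₁/V₂)^n = 14.1 kPa.
W = (P₁V₁−P₂V₂)/(n−1) = (125×124−14.1×763)/0.20 = 23600 J.
ΔU = nCvΔT = 3.72×12.5×(347−500) = -7080 J.
Q = ΔU + W = 16500 J.

16500 J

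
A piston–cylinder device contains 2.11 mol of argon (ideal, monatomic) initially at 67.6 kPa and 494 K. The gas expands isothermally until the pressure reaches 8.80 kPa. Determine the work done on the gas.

-17700 J

V₁ = nRT₁/P₁ = 2.11×8.314×494/67.6 = 128 L.
Isothermal: T stays 494 K; PV = const ⇒ V₂ = 985 L, P₂ = 8.80 kPa.
W = nRT ln(V₂/V₁) = 2.11×8.314×494×ln(7.68) = 17700 J.
Work done on the gas = −W_by = -17700 J.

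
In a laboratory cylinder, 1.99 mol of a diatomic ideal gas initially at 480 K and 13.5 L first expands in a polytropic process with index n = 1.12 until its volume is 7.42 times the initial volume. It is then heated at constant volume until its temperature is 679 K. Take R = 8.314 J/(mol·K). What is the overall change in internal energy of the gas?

P₁ = nRT₁/V₁ = 1.99×8.314×480/13.5 = 588 kPa.
Step 1 — Polytropic n=1.12: T₂ = T₁(V₁/V₂)^(n−1) = 480×(0.135)^0.12 = 377 K; P₂ = P₁(V₁/V₂)^n = 62.3 kPa.
W = (P₁V₁−P₂V₂)/(n−1) = (588×13.5−62.3×100)/0.12 = 14100 J.
ΔU = nCvΔT = 1.99×20.8×(377−480) = -4240 J.
Q = ΔU + W = 9900 J.
State after step 1: P = 62.3 kPa, V = 100 L, T = 377 K.
Step 2 — Isochoric: V stays 100 L; P/T = const ⇒ T₂ = 679 K, P₂ = 112 kPa.
W = 0 (no volume change).
ΔU = nCvΔT = 1.99×20.8×(679−377) = 12500 J.
Q = ΔU = 12500 J.
Net over both steps: W = 14100 J, Q = 22400 J, ΔU = 8230 J.

8230 J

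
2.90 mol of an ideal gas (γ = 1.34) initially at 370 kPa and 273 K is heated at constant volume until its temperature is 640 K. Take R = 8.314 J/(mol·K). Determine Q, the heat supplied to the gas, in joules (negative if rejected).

V₁ = nRT₁/P₁ = 2.90×8.314×273/370 = 17.8 L.
Isochoric: V stays 17.8 L; P/T = const ⇒ T₂ = 640 K, P₂ = 867 kPa.
W = 0 (no volume change).
ΔU = nCvΔT = 2.90×24.5×(640−273) = 26000 J.
Q = ΔU = 26000 J.

26000 J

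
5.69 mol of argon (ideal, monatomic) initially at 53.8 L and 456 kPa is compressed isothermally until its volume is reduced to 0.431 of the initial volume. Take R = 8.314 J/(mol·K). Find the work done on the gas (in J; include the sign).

20600 J

T₁ = P₁V₁/(nR) = 456×53.8/(5.69×8.314) = 519 K.
Isothermal: T stays 519 K; PV = const ⇒ V₂ = 23.2 L, P₂ = 1060 kPa.
W = nRT ln(V₂/V₁) = 5.69×8.314×519×ln(0.431) = -20600 J.
Work done on the gas = −W_by = 20600 J.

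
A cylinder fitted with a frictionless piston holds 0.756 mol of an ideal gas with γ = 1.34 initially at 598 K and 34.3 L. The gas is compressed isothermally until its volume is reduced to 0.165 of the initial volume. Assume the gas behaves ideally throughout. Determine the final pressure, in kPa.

P₁ = nRT₁/V₁ = 0.756×8.314×598/34.3 = 110 kPa.
Isothermal: T stays 598 K; PV = const ⇒ V₂ = 5.66 L, P₂ = 664 kPa.

664 kPa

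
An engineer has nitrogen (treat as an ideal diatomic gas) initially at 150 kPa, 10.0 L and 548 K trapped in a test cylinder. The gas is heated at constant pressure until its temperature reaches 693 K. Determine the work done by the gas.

n = P₁V₁/(RT₁) = 150×10.0/(8.314×548) = 0.329 mol.
Isobaric: P stays 150 kPa; V/T = const ⇒ T₂ = 693 K, V₂ = 12.6 L.
W = PΔV = 150×(12.6−10.0) kPa·L = 397 J.

397 J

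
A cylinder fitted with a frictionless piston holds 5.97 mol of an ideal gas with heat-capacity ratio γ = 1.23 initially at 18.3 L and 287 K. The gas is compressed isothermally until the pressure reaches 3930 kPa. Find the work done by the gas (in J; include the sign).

P₁ = nRT₁/V₁ = 5.97×8.314×287/18.3 = 778 kPa.
Isothermal: T stays 287 K; PV = const ⇒ V₂ = 3.62 L, P₂ = 3930 kPa.
W = nRT ln(V₂/V₁) = 5.97×8.314×287×ln(0.198) = -23100 J.

-23100 J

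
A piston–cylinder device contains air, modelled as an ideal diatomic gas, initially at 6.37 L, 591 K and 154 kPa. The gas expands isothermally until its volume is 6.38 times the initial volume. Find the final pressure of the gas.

24.1 kPa

Isothermal: T stays 591 K; PV = const ⇒ V₂ = 40.6 L, P₂ = 24.1 kPa.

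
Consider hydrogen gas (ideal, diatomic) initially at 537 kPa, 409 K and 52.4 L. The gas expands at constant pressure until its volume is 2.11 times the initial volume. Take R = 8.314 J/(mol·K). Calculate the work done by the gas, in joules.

31200 J

n = P₁V₁/(RT₁) = 537×52.4/(8.314×409) = 8.28 mol.
Isobaric: P stays 537 kPa; V/T = const ⇒ T₂ = 863 K, V₂ = 111 L.
W = PΔV = 537×(111−52.4) kPa·L = 31200 J.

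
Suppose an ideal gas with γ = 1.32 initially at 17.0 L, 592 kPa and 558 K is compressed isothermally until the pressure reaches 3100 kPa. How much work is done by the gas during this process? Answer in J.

n = P₁V₁/(RT₁) = 592×17.0/(8.314×558) = 2.17 mol.
Isothermal: T stays 558 K; PV = const ⇒ V₂ = 3.25 L, P₂ = 3100 kPa.
W = nRT ln(V₂/V₁) = 2.17×8.314×558×ln(0.191) = -16700 J.

-16700 J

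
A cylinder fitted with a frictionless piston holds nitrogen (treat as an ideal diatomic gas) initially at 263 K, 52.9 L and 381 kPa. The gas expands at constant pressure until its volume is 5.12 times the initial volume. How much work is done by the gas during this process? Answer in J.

83000 J

n = P₁V₁/(RT₁) = 381×52.9/(8.314×263) = 9.22 mol.
Isobaric: P stays 381 kPa; V/T = const ⇒ T₂ = 1350 K, V₂ = 271 L.
W = PΔV = 381×(271−52.9) kPa·L = 83000 J.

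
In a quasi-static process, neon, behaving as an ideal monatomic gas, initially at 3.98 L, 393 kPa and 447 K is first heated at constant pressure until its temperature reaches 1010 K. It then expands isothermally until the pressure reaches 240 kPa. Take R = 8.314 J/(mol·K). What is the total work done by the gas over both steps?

n = P₁V₁/(RT₁) = 393×3.98/(8.314×447) = 0.421 mol.
Step 1 — Isobaric: P stays 393 kPa; V/T = const ⇒ T₂ = 1010 K, V₂ = 8.99 L.
W = PΔV = 393×(8.99−3.98) kPa·L = 1970 J.
ΔU = nCvΔT = 0.421×12.5×(1010−447) = 2960 J.
Q = ΔU + W = nCpΔT = 4930 J.
State after step 1: P = 393 kPa, V = 8.99 L, T = 1010 K.
Step 2 — Isothermal: T stays 1010 K; PV = const ⇒ V₂ = 14.7 L, P₂ = 240 kPa.
ΔU = 0 (ideal gas, T constant).
W = nRT ln(V₂/V₁) = 0.421×8.314×1010×ln(1.64) = 1740 J.
Q = ΔU + W = 1740 J.
Net over both steps: W = 3710 J, Q = 6670 J, ΔU = 2960 J.

3710 J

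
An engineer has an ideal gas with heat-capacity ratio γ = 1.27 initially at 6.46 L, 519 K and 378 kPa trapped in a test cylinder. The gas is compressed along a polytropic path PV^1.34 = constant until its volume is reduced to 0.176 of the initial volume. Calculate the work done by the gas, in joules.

-5780 J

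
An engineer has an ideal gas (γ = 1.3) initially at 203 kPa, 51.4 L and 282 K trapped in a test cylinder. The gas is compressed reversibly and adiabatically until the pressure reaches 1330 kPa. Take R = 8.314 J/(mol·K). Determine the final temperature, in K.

435 K

Adiabatic: T₂/T₁ = (P₂/P₁)^((γ−1)/γ) ⇒ T₂ = 282×(6.55)^0.231 = 435 K; V₂ = 12.1 L.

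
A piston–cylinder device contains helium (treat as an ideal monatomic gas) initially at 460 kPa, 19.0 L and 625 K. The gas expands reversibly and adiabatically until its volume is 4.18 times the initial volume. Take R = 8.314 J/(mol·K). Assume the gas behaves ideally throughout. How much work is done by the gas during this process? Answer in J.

8060 J

n = P₁V₁/(RT₁) = 460×19.0/(8.314×625) = 1.68 mol.
Adiabatic: TV^(γ−1) = const ⇒ T₂ = 625×(0.239)^0.667 = 241 K; PV^γ = const ⇒ P₂ = 42.4 kPa.
ΔU = nCvΔT = 1.68×12.5×(241−625) = -8060 J.
Q = 0 for an adiabatic process, so W = −ΔU = 8060 J.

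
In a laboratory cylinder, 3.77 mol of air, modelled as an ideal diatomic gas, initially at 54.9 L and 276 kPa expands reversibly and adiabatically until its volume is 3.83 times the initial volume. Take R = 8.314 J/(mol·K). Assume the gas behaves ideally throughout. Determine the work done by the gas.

15700 J

T₁ = P₁V₁/(nR) = 276×54.9/(3.77×8.314) = 483 K.
Adiabatic: TV^(γ−1) = const ⇒ T₂ = 483×(0.261)^0.400 = 283 K; PV^γ = const ⇒ P₂ = 42.1 kPa.
ΔU = nCvΔT = 3.77×20.8×(283−483) = -15700 J.
Q = 0 for an adiabatic process, so W = −ΔU = 15700 J.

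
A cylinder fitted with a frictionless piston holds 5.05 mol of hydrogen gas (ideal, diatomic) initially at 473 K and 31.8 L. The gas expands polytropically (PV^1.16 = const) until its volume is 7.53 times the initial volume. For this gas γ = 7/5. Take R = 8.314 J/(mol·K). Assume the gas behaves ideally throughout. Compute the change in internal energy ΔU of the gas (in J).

-13700 J

P₁ = nRT₁/V₁ = 5.05×8.314×473/31.8 = 625 kPa.
Polytropic n=1.16: T₂ = T₁(V₁/V₂)^(n−1) = 473×(0.133)^0.16 = 342 K; P₂ = P₁(V₁/V₂)^n = 60.0 kPa.
For an ideal gas ΔU = nCvΔT with Cv = (5/2)R = 20.8 J/(mol·K).
ΔU = 5.05×20.8×(342−473) = -13700 J.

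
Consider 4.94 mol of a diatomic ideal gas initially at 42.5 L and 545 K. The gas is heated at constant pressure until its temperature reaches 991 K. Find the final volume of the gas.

P₁ = nRT₁/V₁ = 4.94×8.314×545/42.5 = 527 kPa.
Isobaric: P stays 527 kPa; V/T = const ⇒ T₂ = 991 K, V₂ = 77.3 L.

77.3 L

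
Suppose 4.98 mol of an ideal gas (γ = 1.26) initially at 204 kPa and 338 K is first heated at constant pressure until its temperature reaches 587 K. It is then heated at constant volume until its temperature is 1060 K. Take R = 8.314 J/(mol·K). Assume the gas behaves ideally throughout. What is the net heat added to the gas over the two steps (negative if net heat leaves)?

V₁ = nRT₁/P₁ = 4.98×8.314×338/204 = 68.6 L.
Step 1 — Isobaric: P stays 204 kPa; V/T = const ⇒ T₂ = 587 K, V₂ = 119 L.
W = PΔV = 204×(119−68.6) kPa·L = 10300 J.
ΔU = nCvΔT = 4.98×32.0×(587−338) = 39700 J.
Q = ΔU + W = nCpΔT = 50000 J.
State after step 1: P = 204 kPa, V = 119 L, T = 587 K.
Step 2 — Isochoric: V stays 119 L; P/T = const ⇒ T₂ = 1060 K, P₂ = 368 kPa.
W = 0 (no volume change).
ΔU = nCvΔT = 4.98×32.0×(1060−587) = 75300 J.
Q = ΔU = 75300 J.
Net over both steps: W = 10300 J, Q = 125000 J, ΔU = 115000 J.

125000 J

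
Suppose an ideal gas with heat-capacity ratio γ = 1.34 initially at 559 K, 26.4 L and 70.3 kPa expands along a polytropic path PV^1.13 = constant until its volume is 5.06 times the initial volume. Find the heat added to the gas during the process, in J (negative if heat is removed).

n = P₁V₁/(RT₁) = 70.3×26.4/(8.314×559) = 0.399 mol.
Polytropic n=1.13: T₂ = T₁(V₁/V₂)^(n−1) = 559×(0.198)^0.13 = 453 K; P₂ = P₁(V₁/V₂)^n = 11.3 kPa.
W = (P₁V₁−P₂V₂)/(n−1) = (70.3×26.4−11.3×134)/0.13 = 2710 J.
ΔU = nCvΔT = 0.399×24.5×(453−559) = -1040 J.
Q = ΔU + W = 1680 J.

1680 J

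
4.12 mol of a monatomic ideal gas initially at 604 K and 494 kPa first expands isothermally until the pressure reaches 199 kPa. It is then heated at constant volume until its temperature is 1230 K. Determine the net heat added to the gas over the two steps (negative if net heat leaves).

51000 J

V₁ = nRT₁/P₁ = 4.12×8.314×604/494 = 41.9 L.
Step 1 — Isothermal: T stays 604 K; PV = const ⇒ V₂ = 104 L, P₂ = 199 kPa.
ΔU = 0 (ideal gas, T constant).
W = nRT ln(V₂/V₁) = 4.12×8.314×604×ln(2.48) = 18800 J.
Q = ΔU + W = 18800 J.
State after step 1: P = 199 kPa, V = 104 L, T = 604 K.
Step 2 — Isochoric: V stays 104 L; P/T = const ⇒ T₂ = 1230 K, P₂ = 405 kPa.
W = 0 (no volume change).
ΔU = nCvΔT = 4.12×12.5×(1230−604) = 32200 J.
Q = ΔU = 32200 J.
Net over both steps: W = 18800 J, Q = 51000 J, ΔU = 32200 J.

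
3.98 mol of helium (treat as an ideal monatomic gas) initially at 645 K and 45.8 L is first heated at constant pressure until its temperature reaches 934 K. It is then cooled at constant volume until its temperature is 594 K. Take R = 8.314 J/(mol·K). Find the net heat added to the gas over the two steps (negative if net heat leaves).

7030 J

P₁ = nRT₁/V₁ = 3.98×8.314×645/45.8 = 466 kPa.
Step 1 — Isobaric: P stays 466 kPa; V/T = const ⇒ T₂ = 934 K, V₂ = 66.3 L.
W = PΔV = 466×(66.3−45.8) kPa·L = 9560 J.
ΔU = nCvΔT = 3.98×12.5×(934−645) = 14300 J.
Q = ΔU + W = nCpΔT = 23900 J.
State after step 1: P = 466 kPa, V = 66.3 L, T = 934 K.
Step 2 — Isochoric: V stays 66.3 L; P/T = const ⇒ T₂ = 594 K, P₂ = 296 kPa.
W = 0 (no volume change).
ΔU = nCvΔT = 3.98×12.5×(594−934) = -16900 J.
Q = ΔU = -16900 J.
Net over both steps: W = 9560 J, Q = 7030 J, ΔU = -2530 J.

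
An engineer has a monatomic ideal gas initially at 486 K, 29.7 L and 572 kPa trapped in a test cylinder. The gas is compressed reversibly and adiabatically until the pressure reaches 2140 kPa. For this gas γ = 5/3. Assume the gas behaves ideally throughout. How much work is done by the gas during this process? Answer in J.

-17700 J

n = P₁V₁/(RT₁) = 572×29.7/(8.314×486) = 4.20 mol.
Adiabatic: T₂/T₁ = (P₂/P₁)^((γ−1)/γ) ⇒ T₂ = 486×(3.74)^0.400 = 824 K; V₂ = 13.5 L.
ΔU = nCvΔT = 4.20×12.5×(824−486) = 17700 J.
Q = 0 for an adiabatic process, so W = −ΔU = -17700 J.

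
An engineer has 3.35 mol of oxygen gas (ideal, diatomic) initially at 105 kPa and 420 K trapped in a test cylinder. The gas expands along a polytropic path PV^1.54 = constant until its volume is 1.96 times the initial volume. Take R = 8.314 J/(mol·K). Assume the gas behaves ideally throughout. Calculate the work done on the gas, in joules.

V₁ = nRT₁/P₁ = 3.35×8.314×420/105 = 111 L.
Polytropic n=1.54: T₂ = T₁(V₁/V₂)^(n−1) = 420×(0.510)^0.54 = 292 K; P₂ = P₁(V₁/V₂)^n = 37.2 kPa.
W = (P₁V₁−P₂V₂)/(n−1) = (105×111−37.2×218)/0.54 = 6600 J.
Work done on the gas = −W_by = -6600 J.

-6600 J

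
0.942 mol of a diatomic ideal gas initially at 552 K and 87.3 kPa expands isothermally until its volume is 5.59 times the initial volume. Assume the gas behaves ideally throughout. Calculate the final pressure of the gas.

15.6 kPa

V₁ = nRT₁/P₁ = 0.942×8.314×552/87.3 = 49.5 L.
Isothermal: T stays 552 K; PV = const ⇒ V₂ = 277 L, P₂ = 15.6 kPa.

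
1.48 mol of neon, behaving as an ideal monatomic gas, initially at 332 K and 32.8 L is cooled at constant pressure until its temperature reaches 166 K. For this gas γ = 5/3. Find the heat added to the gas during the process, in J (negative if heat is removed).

P₁ = nRT₁/V₁ = 1.48×8.314×332/32.8 = 125 kPa.
Isobaric: P stays 125 kPa; V/T = const ⇒ T₂ = 166 K, V₂ = 16.4 L.
W = PΔV = 125×(16.4−32.8) kPa·L = -2040 J.
ΔU = nCvΔT = 1.48×12.5×(166−332) = -3060 J.
Q = ΔU + W = nCpΔT = -5110 J.

-5110 J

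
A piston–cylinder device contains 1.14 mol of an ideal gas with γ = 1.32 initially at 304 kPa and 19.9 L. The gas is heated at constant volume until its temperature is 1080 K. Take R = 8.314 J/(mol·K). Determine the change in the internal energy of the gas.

T₁ = P₁V₁/(nR) = 304×19.9/(1.14×8.314) = 638 K.
Isochoric: V stays 19.9 L; P/T = const ⇒ T₂ = 1080 K, P₂ = 514 kPa.
For an ideal gas ΔU = nCvΔT with Cv = R/(γ−1) = 26.0 J/(mol·K).
ΔU = 1.14×26.0×(1080−638) = 13100 J.

13100 J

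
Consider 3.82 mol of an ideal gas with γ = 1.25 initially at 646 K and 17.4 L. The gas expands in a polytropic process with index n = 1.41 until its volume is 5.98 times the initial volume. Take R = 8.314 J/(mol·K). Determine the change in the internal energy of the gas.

P₁ = nRT₁/V₁ = 3.82×8.314×646/17.4 = 1180 kPa.
Polytropic n=1.41: T₂ = T₁(V₁/V₂)^(n−1) = 646×(0.167)^0.41 = 310 K; P₂ = P₁(V₁/V₂)^n = 94.7 kPa.
For an ideal gas ΔU = nCvΔT with Cv = R/(γ−1) = 33.3 J/(mol·K).
ΔU = 3.82×33.3×(310−646) = -42600 J.

-42600 J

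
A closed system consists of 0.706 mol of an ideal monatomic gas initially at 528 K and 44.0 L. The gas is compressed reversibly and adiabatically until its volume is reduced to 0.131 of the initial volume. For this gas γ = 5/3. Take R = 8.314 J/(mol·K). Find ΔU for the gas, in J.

P₁ = nRT₁/V₁ = 0.706×8.314×528/44.0 = 70.4 kPa.
Adiabatic: TV^(γ−1) = const ⇒ T₂ = 528×(7.63)^0.667 = 2050 K; PV^γ = const ⇒ P₂ = 2080 kPa.
For an ideal gas ΔU = nCvΔT with Cv = (3/2)R = 12.5 J/(mol·K).
ΔU = 0.706×12.5×(2050−528) = 13400 J.

13400 J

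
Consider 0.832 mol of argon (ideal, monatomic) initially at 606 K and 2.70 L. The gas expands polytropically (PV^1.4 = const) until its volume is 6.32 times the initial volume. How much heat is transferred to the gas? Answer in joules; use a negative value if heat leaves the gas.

2190 J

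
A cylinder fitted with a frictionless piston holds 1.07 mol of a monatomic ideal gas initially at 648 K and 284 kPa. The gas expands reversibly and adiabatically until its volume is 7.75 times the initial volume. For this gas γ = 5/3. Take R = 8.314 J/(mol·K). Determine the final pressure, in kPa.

9.36 kPa

V₁ = nRT₁/P₁ = 1.07×8.314×648/284 = 20.3 L.
Adiabatic: TV^(γ−1) = const ⇒ T₂ = 648×(0.129)^0.667 = 165 K; PV^γ = const ⇒ P₂ = 9.36 kPa.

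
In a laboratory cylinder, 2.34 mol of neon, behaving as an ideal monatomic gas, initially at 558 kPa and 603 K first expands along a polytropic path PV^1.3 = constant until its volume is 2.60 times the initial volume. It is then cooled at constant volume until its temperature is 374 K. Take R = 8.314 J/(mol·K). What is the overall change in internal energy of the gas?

V₁ = nRT₁/P₁ = 2.34×8.314×603/558 = 21.0 L.
Step 1 — Polytropic n=1.3: T₂ = T₁(V₁/V₂)^(n−1) = 603×(0.385)^0.30 = 453 K; P₂ = P₁(V₁/V₂)^n = 161 kPa.
W = (P₁V₁−P₂V₂)/(n−1) = (558×21.0−161×54.7)/0.30 = 9750 J.
ΔU = nCvΔT = 2.34×12.5×(453−603) = -4390 J.
Q = ΔU + W = 5360 J.
State after step 1: P = 161 kPa, V = 54.7 L, T = 453 K.
Step 2 — Isochoric: V stays 54.7 L; P/T = const ⇒ T₂ = 374 K, P₂ = 133 kPa.
W = 0 (no volume change).
ΔU = nCvΔT = 2.34×12.5×(374−453) = -2300 J.
Q = ΔU = -2300 J.
Net over both steps: W = 9750 J, Q = 3060 J, ΔU = -6680 J.

-6680 J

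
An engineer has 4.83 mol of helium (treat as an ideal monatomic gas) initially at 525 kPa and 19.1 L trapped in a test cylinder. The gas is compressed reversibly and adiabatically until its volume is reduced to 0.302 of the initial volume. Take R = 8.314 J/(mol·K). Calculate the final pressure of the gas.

3860 kPa

T₁ = P₁V₁/(nR) = 525×19.1/(4.83×8.314) = 250 K.
Adiabatic: TV^(γ−1) = const ⇒ T₂ = 250×(3.31)^0.667 = 555 K; PV^γ = const ⇒ P₂ = 3860 kPa.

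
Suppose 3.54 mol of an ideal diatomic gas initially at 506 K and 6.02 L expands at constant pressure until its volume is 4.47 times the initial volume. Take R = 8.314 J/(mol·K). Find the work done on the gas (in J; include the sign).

P₁ = nRT₁/V₁ = 3.54×8.314×506/6.02 = 2470 kPa.
Isobaric: P stays 2470 kPa; V/T = const ⇒ T₂ = 2260 K, V₂ = 26.9 L.
W = PΔV = 2470×(26.9−6.02) kPa·L = 51700 J.
Work done on the gas = −W_by = -51700 J.

-51700 J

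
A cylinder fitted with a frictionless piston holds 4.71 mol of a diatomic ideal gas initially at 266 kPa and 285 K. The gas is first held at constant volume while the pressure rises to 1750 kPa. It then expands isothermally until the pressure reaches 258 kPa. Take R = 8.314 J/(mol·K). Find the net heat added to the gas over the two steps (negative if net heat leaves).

296000 J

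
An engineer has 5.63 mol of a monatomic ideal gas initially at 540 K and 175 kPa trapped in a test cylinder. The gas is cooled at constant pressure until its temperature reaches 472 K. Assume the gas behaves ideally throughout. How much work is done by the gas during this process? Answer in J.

-3180 J

V₁ = nRT₁/P₁ = 5.63×8.314×540/175 = 144 L.
Isobaric: P stays 175 kPa; V/T = const ⇒ T₂ = 472 K, V₂ = 126 L.
W = PΔV = 175×(126−144) kPa·L = -3180 J.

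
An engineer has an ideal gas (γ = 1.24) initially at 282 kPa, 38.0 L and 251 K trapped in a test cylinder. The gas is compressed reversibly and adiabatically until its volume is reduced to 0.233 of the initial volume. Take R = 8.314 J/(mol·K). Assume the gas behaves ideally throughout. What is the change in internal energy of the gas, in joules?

18700 J

n = P₁V₁/(RT₁) = 282×38.0/(8.314×251) = 5.14 mol.
Adiabatic: TV^(γ−1) = const ⇒ T₂ = 251×(4.29)^0.240 = 356 K; PV^γ = const ⇒ P₂ = 1720 kPa.
For an ideal gas ΔU = nCvΔT with Cv = R/(γ−1) = 34.6 J/(mol·K).
ΔU = 5.14×34.6×(356−251) = 18700 J.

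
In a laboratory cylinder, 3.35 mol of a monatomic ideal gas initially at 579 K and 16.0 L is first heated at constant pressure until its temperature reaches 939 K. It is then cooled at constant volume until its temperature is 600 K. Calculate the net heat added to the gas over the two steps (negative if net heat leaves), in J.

P₁ = nRT₁/V₁ = 3.35×8.314×579/16.0 = 1010 kPa.
Step 1 — Isobaric: P stays 1010 kPa; V/T = const ⇒ T₂ = 939 K, V₂ = 25.9 L.
W = PΔV = 1010×(25.9−16.0) kPa·L = 10000 J.
ΔU = nCvΔT = 3.35×12.5×(939−579) = 15000 J.
Q = ΔU + W = nCpΔT = 25100 J.
State after step 1: P = 1010 kPa, V = 25.9 L, T = 939 K.
Step 2 — Isochoric: V stays 25.9 L; P/T = const ⇒ T₂ = 600 K, P₂ = 644 kPa.
W = 0 (no volume change).
ΔU = nCvΔT = 3.35×12.5×(600−939) = -14200 J.
Q = ΔU = -14200 J.
Net over both steps: W = 10000 J, Q = 10900 J, ΔU = 877 J.

10900 J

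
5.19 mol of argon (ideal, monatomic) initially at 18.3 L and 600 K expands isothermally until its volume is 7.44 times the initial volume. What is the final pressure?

P₁ = nRT₁/V₁ = 5.19×8.314×600/18.3 = 1410 kPa.
Isothermal: T stays 600 K; PV = const ⇒ V₂ = 136 L, P₂ = 190 kPa.

190 kPa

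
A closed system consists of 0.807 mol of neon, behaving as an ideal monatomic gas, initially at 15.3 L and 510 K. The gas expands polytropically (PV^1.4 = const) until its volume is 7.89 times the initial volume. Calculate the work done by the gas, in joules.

P₁ = nRT₁/V₁ = 0.807×8.314×510/15.3 = 224 kPa.
Polytropic n=1.4: T₂ = T₁(V₁/V₂)^(n−1) = 510×(0.127)^0.40 = 223 K; P₂ = P₁(V₁/V₂)^n = 12.4 kPa.
W = (P₁V₁−P₂V₂)/(n−1) = (224×15.3−12.4×121)/0.40 = 4810 J.

4810 J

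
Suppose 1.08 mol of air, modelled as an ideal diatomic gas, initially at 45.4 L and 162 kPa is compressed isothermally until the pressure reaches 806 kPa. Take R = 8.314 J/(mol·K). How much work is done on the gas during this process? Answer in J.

T₁ = P₁V₁/(nR) = 162×45.4/(1.08×8.314) = 819 K.
Isothermal: T stays 819 K; PV = const ⇒ V₂ = 9.13 L, P₂ = 806 kPa.
W = nRT ln(V₂/V₁) = 1.08×8.314×819×ln(0.201) = -11800 J.
Work done on the gas = −W_by = 11800 J.

11800 J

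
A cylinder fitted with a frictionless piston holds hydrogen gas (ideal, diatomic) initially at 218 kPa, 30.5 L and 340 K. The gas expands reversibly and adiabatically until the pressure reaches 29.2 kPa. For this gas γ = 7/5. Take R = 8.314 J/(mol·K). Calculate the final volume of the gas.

128 L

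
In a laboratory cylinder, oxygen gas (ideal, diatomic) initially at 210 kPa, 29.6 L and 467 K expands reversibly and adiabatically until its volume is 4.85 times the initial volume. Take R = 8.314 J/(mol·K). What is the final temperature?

Adiabatic: TV^(γ−1) = const ⇒ T₂ = 467×(0.206)^0.400 = 248 K; PV^γ = const ⇒ P₂ = 23.0 kPa.

248 K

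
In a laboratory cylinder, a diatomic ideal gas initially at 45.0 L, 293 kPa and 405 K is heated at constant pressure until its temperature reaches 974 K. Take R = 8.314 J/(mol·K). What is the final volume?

108 L

Isobaric: P stays 293 kPa; V/T = const ⇒ T₂ = 974 K, V₂ = 108 L.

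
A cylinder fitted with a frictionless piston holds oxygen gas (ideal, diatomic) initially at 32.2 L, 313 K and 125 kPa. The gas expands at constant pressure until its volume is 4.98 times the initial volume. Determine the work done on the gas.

-16000 J

n = P₁V₁/(RT₁) = 125×32.2/(8.314×313) = 1.55 mol.
Isobaric: P stays 125 kPa; V/T = const ⇒ T₂ = 1560 K, V₂ = 160 L.
W = PΔV = 125×(160−32.2) kPa·L = 16000 J.
Work done on the gas = −W_by = -16000 J.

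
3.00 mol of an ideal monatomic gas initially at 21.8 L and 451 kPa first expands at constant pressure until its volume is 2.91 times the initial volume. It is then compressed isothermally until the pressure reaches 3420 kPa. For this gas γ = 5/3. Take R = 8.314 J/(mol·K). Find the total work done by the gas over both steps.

-39200 J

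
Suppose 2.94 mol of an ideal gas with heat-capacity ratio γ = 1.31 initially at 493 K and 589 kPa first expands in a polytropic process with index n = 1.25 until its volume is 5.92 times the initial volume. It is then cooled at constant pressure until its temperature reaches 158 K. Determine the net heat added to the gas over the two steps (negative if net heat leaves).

-13000 J

V₁ = nRT₁/P₁ = 2.94×8.314×493/589 = 20.5 L.
Step 1 — Polytropic n=1.25: T₂ = T₁(V₁/V₂)^(n−1) = 493×(0.169)^0.25 = 316 K; P₂ = P₁(V₁/V₂)^n = 63.8 kPa.
W = (P₁V₁−P₂V₂)/(n−1) = (589×20.5−63.8×121)/0.25 = 17300 J.
ΔU = nCvΔT = 2.94×26.8×(316−493) = -14000 J.
Q = ΔU + W = 3350 J.
State after step 1: P = 63.8 kPa, V = 121 L, T = 316 K.
Step 2 — Isobaric: P stays 63.8 kPa; V/T = const ⇒ T₂ = 158 K, V₂ = 60.5 L.
W = PΔV = 63.8×(60.5−121) kPa·L = -3860 J.
ΔU = nCvΔT = 2.94×26.8×(158−316) = -12500 J.
Q = ΔU + W = nCpΔT = -16300 J.
Net over both steps: W = 13400 J, Q = -13000 J, ΔU = -26400 J.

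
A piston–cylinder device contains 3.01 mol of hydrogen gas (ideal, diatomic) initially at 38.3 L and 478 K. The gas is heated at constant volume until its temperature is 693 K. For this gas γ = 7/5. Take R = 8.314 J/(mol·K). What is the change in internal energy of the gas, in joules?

13500 J

P₁ = nRT₁/V₁ = 3.01×8.314×478/38.3 = 312 kPa.
Isochoric: V stays 38.3 L; P/T = const ⇒ T₂ = 693 K, P₂ = 453 kPa.
For an ideal gas ΔU = nCvΔT with Cv = (5/2)R = 20.8 J/(mol·K).
ΔU = 3.01×20.8×(693−478) = 13500 J.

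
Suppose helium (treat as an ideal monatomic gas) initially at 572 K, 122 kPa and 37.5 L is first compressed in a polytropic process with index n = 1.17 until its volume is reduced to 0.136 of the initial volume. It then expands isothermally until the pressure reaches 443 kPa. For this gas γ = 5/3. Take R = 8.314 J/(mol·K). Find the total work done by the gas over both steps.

-4160 J

n = P₁V₁/(RT₁) = 122×37.5/(8.314×572) = 0.962 mol.
Step 1 — Polytropic n=1.17: T₂ = T₁(V₁/V₂)^(n−1) = 572×(7.35)^0.17 = 803 K; P₂ = P₁(V₁/V₂)^n = 1260 kPa.
W = (P₁V₁−P₂V₂)/(n−1) = (122×37.5−1260×5.10)/0.17 = -10900 J.
ΔU = nCvΔT = 0.962×12.5×(803−572) = 2770 J.
Q = ΔU + W = -8100 J.
State after step 1: P = 1260 kPa, V = 5.10 L, T = 803 K.
Step 2 — Isothermal: T stays 803 K; PV = const ⇒ V₂ = 14.5 L, P₂ = 443 kPa.
ΔU = 0 (ideal gas, T constant).
W = nRT ln(V₂/V₁) = 0.962×8.314×803×ln(2.84) = 6710 J.
Q = ΔU + W = 6710 J.
Net over both steps: W = -4160 J, Q = -1390 J, ΔU = 2770 J.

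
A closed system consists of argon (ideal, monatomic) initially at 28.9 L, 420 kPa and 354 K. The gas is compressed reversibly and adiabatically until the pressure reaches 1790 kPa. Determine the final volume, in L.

12.1 L

Adiabatic: T₂/T₁ = (P₂/P₁)^((γ−1)/γ) ⇒ T₂ = 354×(4.26)^0.400 = 632 K; V₂ = 12.1 L.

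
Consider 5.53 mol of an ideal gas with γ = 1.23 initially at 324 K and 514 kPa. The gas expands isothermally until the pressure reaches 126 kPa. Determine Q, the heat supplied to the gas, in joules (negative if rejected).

V₁ = nRT₁/P₁ = 5.53×8.314×324/514 = 29.0 L.
Isothermal: T stays 324 K; PV = const ⇒ V₂ = 118 L, P₂ = 126 kPa.
ΔU = 0 (ideal gas, T constant).
W = nRT ln(V₂/V₁) = 5.53×8.314×324×ln(4.08) = 20900 J.
Q = ΔU + W = 20900 J.

20900 J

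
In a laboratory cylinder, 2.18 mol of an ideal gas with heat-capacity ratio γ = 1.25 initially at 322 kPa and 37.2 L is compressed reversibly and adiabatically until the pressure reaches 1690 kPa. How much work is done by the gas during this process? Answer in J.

-18800 J

T₁ = P₁V₁/(nR) = 322×37.2/(2.18×8.314) = 661 K.
Adiabatic: T₂/T₁ = (P₂/P₁)^((γ−1)/γ) ⇒ T₂ = 661×(5.25)^0.200 = 921 K; V₂ = 9.87 L.
ΔU = nCvΔT = 2.18×33.3×(921−661) = 18800 J.
Q = 0 for an adiabatic process, so W = −ΔU = -18800 J.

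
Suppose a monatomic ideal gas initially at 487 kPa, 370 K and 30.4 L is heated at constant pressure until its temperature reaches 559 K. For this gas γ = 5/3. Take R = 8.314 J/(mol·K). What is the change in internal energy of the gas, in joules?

11300 J

n = P₁V₁/(RT₁) = 487×30.4/(8.314×370) = 4.81 mol.
Isobaric: P stays 487 kPa; V/T = const ⇒ T₂ = 559 K, V₂ = 45.9 L.
For an ideal gas ΔU = nCvΔT with Cv = (3/2)R = 12.5 J/(mol·K).
ΔU = 4.81×12.5×(559−370) = 11300 J.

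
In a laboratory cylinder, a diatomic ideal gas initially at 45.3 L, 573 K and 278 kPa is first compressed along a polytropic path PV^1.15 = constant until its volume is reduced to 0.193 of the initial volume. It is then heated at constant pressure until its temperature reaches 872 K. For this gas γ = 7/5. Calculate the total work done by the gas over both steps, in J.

-20500 J

n = P₁V₁/(RT₁) = 278×45.3/(8.314×573) = 2.64 mol.
Step 1 — Polytropic n=1.15: T₂ = T₁(V₁/V₂)^(n−1) = 573×(5.18)^0.15 = 733 K; P₂ = P₁(V₁/V₂)^n = 1840 kPa.
W = (P₁V₁−P₂V₂)/(n−1) = (278×45.3−1840×8.74)/0.15 = -23500 J.
ΔU = nCvΔT = 2.64×20.8×(733−573) = 8810 J.
Q = ΔU + W = -14700 J.
State after step 1: P = 1840 kPa, V = 8.74 L, T = 733 K.
Step 2 — Isobaric: P stays 1840 kPa; V/T = const ⇒ T₂ = 872 K, V₂ = 10.4 L.
W = PΔV = 1840×(10.4−8.74) kPa·L = 3050 J.
ΔU = nCvΔT = 2.64×20.8×(872−733) = 7620 J.
Q = ΔU + W = nCpΔT = 10700 J.
Net over both steps: W = -20500 J, Q = -4020 J, ΔU = 16400 J.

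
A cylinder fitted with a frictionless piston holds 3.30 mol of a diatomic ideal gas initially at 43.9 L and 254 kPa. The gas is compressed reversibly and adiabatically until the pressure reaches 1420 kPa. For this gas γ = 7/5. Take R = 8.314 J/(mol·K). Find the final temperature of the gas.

665 K

T₁ = P₁V₁/(nR) = 254×43.9/(3.30×8.314) = 406 K.
Adiabatic: T₂/T₁ = (P₂/P₁)^((γ−1)/γ) ⇒ T₂ = 406×(5.59)^0.286 = 665 K; V₂ = 12.8 L.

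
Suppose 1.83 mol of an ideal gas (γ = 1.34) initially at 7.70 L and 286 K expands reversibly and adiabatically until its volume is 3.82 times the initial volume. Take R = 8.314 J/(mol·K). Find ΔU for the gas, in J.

-4680 J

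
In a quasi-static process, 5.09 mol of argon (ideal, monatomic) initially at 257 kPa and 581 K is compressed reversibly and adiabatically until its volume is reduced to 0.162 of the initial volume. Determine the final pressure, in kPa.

V₁ = nRT₁/P₁ = 5.09×8.314×581/257 = 95.7 L.
Adiabatic: TV^(γ−1) = const ⇒ T₂ = 581×(6.17)^0.667 = 1960 K; PV^γ = const ⇒ P₂ = 5340 kPa.

5340 kPa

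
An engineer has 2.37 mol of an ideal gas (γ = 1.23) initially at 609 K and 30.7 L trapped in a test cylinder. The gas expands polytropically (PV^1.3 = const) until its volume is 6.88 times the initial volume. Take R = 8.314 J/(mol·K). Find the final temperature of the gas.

341 K

P₁ = nRT₁/V₁ = 2.37×8.314×609/30.7 = 391 kPa.
Polytropic n=1.3: T₂ = T₁(V₁/V₂)^(n−1) = 609×(0.145)^0.30 = 341 K; P₂ = P₁(V₁/V₂)^n = 31.9 kPa.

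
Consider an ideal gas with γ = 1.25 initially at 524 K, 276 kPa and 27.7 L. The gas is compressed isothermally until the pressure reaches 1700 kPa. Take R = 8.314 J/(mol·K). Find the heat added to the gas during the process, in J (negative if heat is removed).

-13900 J

n = P₁V₁/(RT₁) = 276×27.7/(8.314×524) = 1.75 mol.
Isothermal: T stays 524 K; PV = const ⇒ V₂ = 4.50 L, P₂ = 1700 kPa.
ΔU = 0 (ideal gas, T constant).
W = nRT ln(V₂/V₁) = 1.75×8.314×524×ln(0.162) = -13900 J.
Q = ΔU + W = -13900 J.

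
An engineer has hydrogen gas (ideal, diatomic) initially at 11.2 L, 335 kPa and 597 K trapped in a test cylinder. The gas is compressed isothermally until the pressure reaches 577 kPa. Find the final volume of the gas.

6.50 L

Isothermal: T stays 597 K; PV = const ⇒ V₂ = 6.50 L, P₂ = 577 kPa.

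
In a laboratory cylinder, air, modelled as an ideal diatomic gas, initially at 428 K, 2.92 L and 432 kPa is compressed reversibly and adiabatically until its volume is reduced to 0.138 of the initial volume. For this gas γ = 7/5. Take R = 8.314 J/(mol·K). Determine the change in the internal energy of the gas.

3810 J

n = P₁V₁/(RT₁) = 432×2.92/(8.314×428) = 0.354 mol.
Adiabatic: TV^(γ−1) = const ⇒ T₂ = 428×(7.25)^0.400 = 945 K; PV^γ = const ⇒ P₂ = 6910 kPa.
For an ideal gas ΔU = nCvΔT with Cv = (5/2)R = 20.8 J/(mol·K).
ΔU = 0.354×20.8×(945−428) = 3810 J.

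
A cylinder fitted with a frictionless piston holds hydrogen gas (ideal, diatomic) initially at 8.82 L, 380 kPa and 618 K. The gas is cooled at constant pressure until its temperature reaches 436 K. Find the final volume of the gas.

6.22 L

Isobaric: P stays 380 kPa; V/T = const ⇒ T₂ = 436 K, V₂ = 6.22 L.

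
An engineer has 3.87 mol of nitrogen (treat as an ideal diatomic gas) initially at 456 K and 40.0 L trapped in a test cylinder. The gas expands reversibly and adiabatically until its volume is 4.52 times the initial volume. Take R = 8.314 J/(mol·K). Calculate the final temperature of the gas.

P₁ = nRT₁/V₁ = 3.87×8.314×456/40.0 = 367 kPa.
Adiabatic: TV^(γ−1) = const ⇒ T₂ = 456×(0.221)^0.400 = 249 K; PV^γ = const ⇒ P₂ = 44.4 kPa.

249 K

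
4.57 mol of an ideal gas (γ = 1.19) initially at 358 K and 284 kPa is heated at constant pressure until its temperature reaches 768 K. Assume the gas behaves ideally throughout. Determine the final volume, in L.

103 L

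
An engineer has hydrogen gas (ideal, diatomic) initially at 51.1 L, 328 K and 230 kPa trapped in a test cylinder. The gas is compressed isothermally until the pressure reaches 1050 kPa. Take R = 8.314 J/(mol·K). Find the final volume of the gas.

Isothermal: T stays 328 K; PV = const ⇒ V₂ = 11.2 L, P₂ = 1050 kPa.

11.2 L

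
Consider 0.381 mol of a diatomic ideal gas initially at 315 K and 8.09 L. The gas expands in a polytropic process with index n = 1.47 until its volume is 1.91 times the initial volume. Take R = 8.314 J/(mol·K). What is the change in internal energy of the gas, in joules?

-654 J

P₁ = nRT₁/V₁ = 0.381×8.314×315/8.09 = 123 kPa.
Polytropic n=1.47: T₂ = T₁(V₁/V₂)^(n−1) = 315×(0.524)^0.47 = 232 K; P₂ = P₁(V₁/V₂)^n = 47.6 kPa.
For an ideal gas ΔU = nCvΔT with Cv = (5/2)R = 20.8 J/(mol·K).
ΔU = 0.381×20.8×(232−315) = -654 J.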